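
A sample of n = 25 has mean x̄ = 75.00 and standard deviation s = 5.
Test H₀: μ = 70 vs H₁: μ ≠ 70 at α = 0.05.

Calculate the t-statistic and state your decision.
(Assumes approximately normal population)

Answer: t = 5.0000, reject H₀

Derivation:
df = n - 1 = 24
SE = s/√n = 5/√25 = 1.0000
t = (x̄ - μ₀)/SE = (75.00 - 70)/1.0000 = 5.0000
Critical value: t_{0.025,24} = ±2.064
p-value < 0.0001
Decision: reject H₀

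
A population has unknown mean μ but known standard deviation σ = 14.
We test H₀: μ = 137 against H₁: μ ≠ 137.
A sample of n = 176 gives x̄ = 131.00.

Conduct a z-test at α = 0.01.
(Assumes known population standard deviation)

Answer: z = -5.6856, reject H₀

Derivation:
Standard error: SE = σ/√n = 14/√176 = 1.0553
z-statistic: z = (x̄ - μ₀)/SE = (131.00 - 137)/1.0553 = -5.6856
Critical value: ±2.576
p-value < 0.0001
Decision: reject H₀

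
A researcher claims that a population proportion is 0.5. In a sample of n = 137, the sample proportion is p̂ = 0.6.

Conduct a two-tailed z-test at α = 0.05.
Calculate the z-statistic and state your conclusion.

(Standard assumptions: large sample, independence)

Answer: z = 2.3409, reject H₀

Derivation:
H₀: p = 0.5, H₁: p ≠ 0.5
Standard error: SE = √(p₀(1-p₀)/n) = √(0.5×0.5/137) = 0.042718
z-statistic: z = (p̂ - p₀)/SE = (0.6 - 0.5)/0.042718 = 2.3409
Critical value: z_0.025 = ±1.960
p-value = 0.0192
Decision: reject H₀ at α = 0.05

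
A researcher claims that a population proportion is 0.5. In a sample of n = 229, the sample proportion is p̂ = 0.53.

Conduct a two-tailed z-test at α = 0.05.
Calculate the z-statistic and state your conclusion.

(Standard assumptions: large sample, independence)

H₀: p = 0.5, H₁: p ≠ 0.5
Standard error: SE = √(p₀(1-p₀)/n) = √(0.5×0.5/229) = 0.033041
z-statistic: z = (p̂ - p₀)/SE = (0.53 - 0.5)/0.033041 = 0.9080
Critical value: z_0.025 = ±1.960
p-value = 0.3639
Decision: fail to reject H₀ at α = 0.05

Answer: z = 0.9080, fail to reject H₀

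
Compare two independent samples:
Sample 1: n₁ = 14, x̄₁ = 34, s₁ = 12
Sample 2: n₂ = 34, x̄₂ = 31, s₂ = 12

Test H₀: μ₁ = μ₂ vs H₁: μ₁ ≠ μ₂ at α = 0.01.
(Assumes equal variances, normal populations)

Answer: t = 0.7873, fail to reject H₀

Derivation:
Pooled variance: s²_p = [13×12² + 33×12²]/(46) = 144.0000
s_p = 12.0000
SE = s_p×√(1/n₁ + 1/n₂) = 12.0000×√(1/14 + 1/34) = 3.8106
t = (x̄₁ - x̄₂)/SE = (34 - 31)/3.8106 = 0.7873
df = 46, t-critical = ±2.687
Decision: fail to reject H₀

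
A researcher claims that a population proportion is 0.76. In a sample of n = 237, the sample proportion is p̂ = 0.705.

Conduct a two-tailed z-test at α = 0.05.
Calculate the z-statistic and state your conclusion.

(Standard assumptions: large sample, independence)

H₀: p = 0.76, H₁: p ≠ 0.76
Standard error: SE = √(p₀(1-p₀)/n) = √(0.76×0.24/237) = 0.027742
z-statistic: z = (p̂ - p₀)/SE = (0.705 - 0.76)/0.027742 = -1.9826
Critical value: z_0.025 = ±1.960
p-value = 0.0474
Decision: reject H₀ at α = 0.05

Answer: z = -1.9826, reject H₀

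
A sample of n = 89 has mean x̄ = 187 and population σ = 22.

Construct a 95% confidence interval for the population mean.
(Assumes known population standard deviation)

Confidence level: 95%, α = 0.05
z_0.025 = 1.960
SE = σ/√n = 22/√89 = 2.3320
Margin of error = 1.960 × 2.3320 = 4.5707
CI: x̄ ± margin = 187 ± 4.5707
CI: (182.4293, 191.5707)

Answer: (182.4293, 191.5707)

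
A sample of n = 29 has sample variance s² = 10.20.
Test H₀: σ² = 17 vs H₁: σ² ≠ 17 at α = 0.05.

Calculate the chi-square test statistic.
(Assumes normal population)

Answer: χ² = 16.8000, fail to reject H₀

Derivation:
df = n - 1 = 28
χ² = (n-1)s²/σ₀² = 28×10.20/17 = 16.8000
Critical values: χ²_{0.975,28} = 15.308, χ²_{0.025,28} = 44.461
Rejection region: χ² < 15.308 or χ² > 44.461
Decision: fail to reject H₀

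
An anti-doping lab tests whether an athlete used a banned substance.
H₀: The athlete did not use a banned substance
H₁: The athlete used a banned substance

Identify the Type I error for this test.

Answer: Falsely accusing a clean athlete of doping

Derivation:
Type I error: rejecting H₀ when it is actually true (false positive).
Type II error: failing to reject H₀ when H₁ is actually true (false negative).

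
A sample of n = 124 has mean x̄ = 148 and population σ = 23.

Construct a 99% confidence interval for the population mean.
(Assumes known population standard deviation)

Answer: (142.6793, 153.3207)

Derivation:
Confidence level: 99%, α = 0.01
z_0.005 = 2.576
SE = σ/√n = 23/√124 = 2.0655
Margin of error = 2.576 × 2.0655 = 5.3207
CI: x̄ ± margin = 148 ± 5.3207
CI: (142.6793, 153.3207)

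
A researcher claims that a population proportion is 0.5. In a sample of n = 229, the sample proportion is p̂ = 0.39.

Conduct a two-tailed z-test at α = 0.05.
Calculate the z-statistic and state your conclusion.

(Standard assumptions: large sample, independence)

Answer: z = -3.3292, reject H₀

Derivation:
H₀: p = 0.5, H₁: p ≠ 0.5
Standard error: SE = √(p₀(1-p₀)/n) = √(0.5×0.5/229) = 0.033041
z-statistic: z = (p̂ - p₀)/SE = (0.39 - 0.5)/0.033041 = -3.3292
Critical value: z_0.025 = ±1.960
p-value = 0.0009
Decision: reject H₀ at α = 0.05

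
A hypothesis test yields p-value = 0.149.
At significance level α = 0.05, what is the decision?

Compare p-value to α:
0.149 ≥ 0.05
Decision: fail to reject H₀

Answer: fail to reject H₀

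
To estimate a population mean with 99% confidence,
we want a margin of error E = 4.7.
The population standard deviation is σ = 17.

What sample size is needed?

Answer: n = 87

Derivation:
z_0.005 = 2.576
n = (z×σ/E)² = (2.576×17/4.7)²
n = 86.8148
Round up: n = 87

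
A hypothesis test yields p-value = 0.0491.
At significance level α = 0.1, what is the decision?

Answer: reject H₀

Derivation:
Compare p-value to α:
0.0491 < 0.1
Decision: reject H₀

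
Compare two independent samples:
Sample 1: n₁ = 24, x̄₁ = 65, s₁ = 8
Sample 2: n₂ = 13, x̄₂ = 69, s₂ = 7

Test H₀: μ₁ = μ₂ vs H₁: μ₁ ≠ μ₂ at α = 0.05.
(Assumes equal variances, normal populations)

Pooled variance: s²_p = [23×8² + 12×7²]/(35) = 58.8571
s_p = 7.6718
SE = s_p×√(1/n₁ + 1/n₂) = 7.6718×√(1/24 + 1/13) = 2.6419
t = (x̄₁ - x̄₂)/SE = (65 - 69)/2.6419 = -1.5141
df = 35, t-critical = ±2.030
Decision: fail to reject H₀

Answer: t = -1.5141, fail to reject H₀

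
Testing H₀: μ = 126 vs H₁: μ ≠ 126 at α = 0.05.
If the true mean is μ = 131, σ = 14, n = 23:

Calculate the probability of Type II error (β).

SE = σ/√n = 14/√23 = 2.9192
Critical values: μ₀ ± z_0.025×SE = 126 ± 1.960×2.9192
Acceptance region: (120.2784, 131.7216)
Under H₁ (μ = 131): z_high = (131.7216 - 131)/2.9192 = 0.2472, z_low = (120.2784 - 131)/2.9192 = -3.6728
β = P(not reject | H₁) = Φ(0.2472) - Φ(-3.6728) ≈ 0.5975

Answer: β ≈ 0.5975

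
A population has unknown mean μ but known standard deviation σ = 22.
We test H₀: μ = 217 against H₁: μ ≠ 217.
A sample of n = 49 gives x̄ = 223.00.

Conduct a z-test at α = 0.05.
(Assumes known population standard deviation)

Answer: z = 1.9091, fail to reject H₀

Derivation:
Standard error: SE = σ/√n = 22/√49 = 3.1429
z-statistic: z = (x̄ - μ₀)/SE = (223.00 - 217)/3.1429 = 1.9091
Critical value: ±1.960
p-value = 0.0562
Decision: fail to reject H₀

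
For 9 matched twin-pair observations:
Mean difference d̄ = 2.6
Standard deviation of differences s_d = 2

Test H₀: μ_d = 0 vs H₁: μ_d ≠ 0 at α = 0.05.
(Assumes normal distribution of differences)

df = n - 1 = 8
SE = s_d/√n = 2/√9 = 0.6667
t = d̄/SE = 2.6/0.6667 = 3.8998
Critical value: t_{0.025,8} = ±2.306
p-value ≈ 0.0045
Decision: reject H₀

Answer: t = 3.8998, reject H₀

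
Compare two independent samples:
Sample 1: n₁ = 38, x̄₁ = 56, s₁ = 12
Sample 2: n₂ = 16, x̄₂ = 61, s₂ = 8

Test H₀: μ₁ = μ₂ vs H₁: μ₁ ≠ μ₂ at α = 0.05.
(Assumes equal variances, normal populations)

Pooled variance: s²_p = [37×12² + 15×8²]/(52) = 120.9231
s_p = 10.9965
SE = s_p×√(1/n₁ + 1/n₂) = 10.9965×√(1/38 + 1/16) = 3.2772
t = (x̄₁ - x̄₂)/SE = (56 - 61)/3.2772 = -1.5257
df = 52, t-critical = ±2.007
Decision: fail to reject H₀

Answer: t = -1.5257, fail to reject H₀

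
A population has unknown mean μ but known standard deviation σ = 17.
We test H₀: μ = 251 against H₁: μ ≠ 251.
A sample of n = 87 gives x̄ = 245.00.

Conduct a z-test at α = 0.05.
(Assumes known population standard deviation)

Answer: z = -3.2920, reject H₀

Derivation:
Standard error: SE = σ/√n = 17/√87 = 1.8226
z-statistic: z = (x̄ - μ₀)/SE = (245.00 - 251)/1.8226 = -3.2920
Critical value: ±1.960
p-value = 0.0010
Decision: reject H₀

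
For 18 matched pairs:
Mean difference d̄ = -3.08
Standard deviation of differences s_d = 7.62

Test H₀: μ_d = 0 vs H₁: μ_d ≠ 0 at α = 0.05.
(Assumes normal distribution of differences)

Answer: t = -1.7148, fail to reject H₀

Derivation:
df = n - 1 = 17
SE = s_d/√n = 7.62/√18 = 1.7961
t = d̄/SE = -3.08/1.7961 = -1.7148
Critical value: t_{0.025,17} = ±2.110
p-value ≈ 0.1046
Decision: fail to reject H₀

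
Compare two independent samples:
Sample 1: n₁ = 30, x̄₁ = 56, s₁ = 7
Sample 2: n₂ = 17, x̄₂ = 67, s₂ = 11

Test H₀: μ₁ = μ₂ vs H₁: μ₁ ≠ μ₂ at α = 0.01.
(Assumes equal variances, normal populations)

Answer: t = -4.1953, reject H₀

Derivation:
Pooled variance: s²_p = [29×7² + 16×11²]/(45) = 74.6000
s_p = 8.6371
SE = s_p×√(1/n₁ + 1/n₂) = 8.6371×√(1/30 + 1/17) = 2.6220
t = (x̄₁ - x̄₂)/SE = (56 - 67)/2.6220 = -4.1953
df = 45, t-critical = ±2.690
Decision: reject H₀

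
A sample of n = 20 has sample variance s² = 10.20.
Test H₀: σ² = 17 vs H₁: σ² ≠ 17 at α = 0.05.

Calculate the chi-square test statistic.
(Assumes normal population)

Answer: χ² = 11.4000, fail to reject H₀

Derivation:
df = n - 1 = 19
χ² = (n-1)s²/σ₀² = 19×10.20/17 = 11.4000
Critical values: χ²_{0.975,19} = 8.907, χ²_{0.025,19} = 32.852
Rejection region: χ² < 8.907 or χ² > 32.852
Decision: fail to reject H₀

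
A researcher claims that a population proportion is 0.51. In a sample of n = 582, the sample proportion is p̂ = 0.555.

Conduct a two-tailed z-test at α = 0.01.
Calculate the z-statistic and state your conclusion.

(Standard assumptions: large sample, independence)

H₀: p = 0.51, H₁: p ≠ 0.51
Standard error: SE = √(p₀(1-p₀)/n) = √(0.51×0.49/582) = 0.020722
z-statistic: z = (p̂ - p₀)/SE = (0.555 - 0.51)/0.020722 = 2.1716
Critical value: z_0.005 = ±2.576
p-value = 0.0299
Decision: fail to reject H₀ at α = 0.01

Answer: z = 2.1716, fail to reject H₀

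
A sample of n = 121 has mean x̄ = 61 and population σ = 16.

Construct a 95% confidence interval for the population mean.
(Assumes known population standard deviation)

Answer: (58.1492, 63.8508)

Derivation:
Confidence level: 95%, α = 0.05
z_0.025 = 1.960
SE = σ/√n = 16/√121 = 1.4545
Margin of error = 1.960 × 1.4545 = 2.8508
CI: x̄ ± margin = 61 ± 2.8508
CI: (58.1492, 63.8508)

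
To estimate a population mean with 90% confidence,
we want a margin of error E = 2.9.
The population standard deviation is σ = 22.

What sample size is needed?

z_0.05 = 1.645
n = (z×σ/E)² = (1.645×22/2.9)²
n = 155.7332
Round up: n = 156

Answer: n = 156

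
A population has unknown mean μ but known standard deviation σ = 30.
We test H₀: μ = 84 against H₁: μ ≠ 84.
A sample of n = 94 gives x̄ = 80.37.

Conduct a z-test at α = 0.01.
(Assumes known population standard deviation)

Answer: z = -1.1731, fail to reject H₀

Derivation:
Standard error: SE = σ/√n = 30/√94 = 3.0943
z-statistic: z = (x̄ - μ₀)/SE = (80.37 - 84)/3.0943 = -1.1731
Critical value: ±2.576
p-value = 0.2408
Decision: fail to reject H₀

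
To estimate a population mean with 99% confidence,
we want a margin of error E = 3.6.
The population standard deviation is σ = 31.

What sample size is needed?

z_0.005 = 2.576
n = (z×σ/E)² = (2.576×31/3.6)²
n = 492.0510
Round up: n = 493

Answer: n = 493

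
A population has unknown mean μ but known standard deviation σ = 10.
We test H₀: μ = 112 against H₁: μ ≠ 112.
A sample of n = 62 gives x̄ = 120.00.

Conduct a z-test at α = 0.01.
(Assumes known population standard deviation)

Answer: z = 6.2992, reject H₀

Derivation:
Standard error: SE = σ/√n = 10/√62 = 1.2700
z-statistic: z = (x̄ - μ₀)/SE = (120.00 - 112)/1.2700 = 6.2992
Critical value: ±2.576
p-value < 0.0001
Decision: reject H₀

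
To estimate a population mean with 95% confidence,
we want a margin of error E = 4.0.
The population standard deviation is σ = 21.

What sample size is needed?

Answer: n = 106

Derivation:
z_0.025 = 1.960
n = (z×σ/E)² = (1.960×21/4.0)²
n = 105.8841
Round up: n = 106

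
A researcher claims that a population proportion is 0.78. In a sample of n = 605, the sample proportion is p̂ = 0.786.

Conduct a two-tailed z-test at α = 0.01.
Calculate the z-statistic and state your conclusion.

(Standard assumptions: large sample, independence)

Answer: z = 0.3563, fail to reject H₀

Derivation:
H₀: p = 0.78, H₁: p ≠ 0.78
Standard error: SE = √(p₀(1-p₀)/n) = √(0.78×0.22/605) = 0.016842
z-statistic: z = (p̂ - p₀)/SE = (0.786 - 0.78)/0.016842 = 0.3563
Critical value: z_0.005 = ±2.576
p-value = 0.7216
Decision: fail to reject H₀ at α = 0.01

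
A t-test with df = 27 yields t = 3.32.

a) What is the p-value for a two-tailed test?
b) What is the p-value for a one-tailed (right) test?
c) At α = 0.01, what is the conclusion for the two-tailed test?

Answer: a) 0.0026, b) 0.0013, c) reject H₀

Derivation:
Using t-distribution with df = 27:
a) Two-tailed: p = 2×P(T > 3.32) = 0.0026
b) One-tailed: p = P(T > 3.32) = 0.0013
c) 0.0026 < 0.01, reject H₀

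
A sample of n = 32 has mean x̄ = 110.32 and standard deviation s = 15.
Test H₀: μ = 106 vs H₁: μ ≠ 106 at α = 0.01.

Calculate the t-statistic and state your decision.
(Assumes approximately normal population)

df = n - 1 = 31
SE = s/√n = 15/√32 = 2.6517
t = (x̄ - μ₀)/SE = (110.32 - 106)/2.6517 = 1.6291
Critical value: t_{0.005,31} = ±2.744
p-value ≈ 0.1134
Decision: fail to reject H₀

Answer: t = 1.6291, fail to reject H₀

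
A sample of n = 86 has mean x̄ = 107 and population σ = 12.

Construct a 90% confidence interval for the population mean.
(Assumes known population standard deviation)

Confidence level: 90%, α = 0.1
z_0.05 = 1.645
SE = σ/√n = 12/√86 = 1.2940
Margin of error = 1.645 × 1.2940 = 2.1286
CI: x̄ ± margin = 107 ± 2.1286
CI: (104.8714, 109.1286)

Answer: (104.8714, 109.1286)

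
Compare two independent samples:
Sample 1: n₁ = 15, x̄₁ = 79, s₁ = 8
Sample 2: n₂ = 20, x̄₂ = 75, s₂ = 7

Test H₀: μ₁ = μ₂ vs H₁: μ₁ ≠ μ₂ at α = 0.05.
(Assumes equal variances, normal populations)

Answer: t = 1.5739, fail to reject H₀

Derivation:
Pooled variance: s²_p = [14×8² + 19×7²]/(33) = 55.3636
s_p = 7.4407
SE = s_p×√(1/n₁ + 1/n₂) = 7.4407×√(1/15 + 1/20) = 2.5415
t = (x̄₁ - x̄₂)/SE = (79 - 75)/2.5415 = 1.5739
df = 33, t-critical = ±2.035
Decision: fail to reject H₀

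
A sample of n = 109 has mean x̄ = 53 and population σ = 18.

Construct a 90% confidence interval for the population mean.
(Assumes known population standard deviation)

Confidence level: 90%, α = 0.1
z_0.05 = 1.645
SE = σ/√n = 18/√109 = 1.7241
Margin of error = 1.645 × 1.7241 = 2.8361
CI: x̄ ± margin = 53 ± 2.8361
CI: (50.1639, 55.8361)

Answer: (50.1639, 55.8361)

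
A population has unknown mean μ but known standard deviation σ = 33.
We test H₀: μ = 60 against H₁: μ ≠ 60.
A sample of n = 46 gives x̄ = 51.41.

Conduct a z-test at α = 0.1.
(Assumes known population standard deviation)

Answer: z = -1.7655, reject H₀

Derivation:
Standard error: SE = σ/√n = 33/√46 = 4.8656
z-statistic: z = (x̄ - μ₀)/SE = (51.41 - 60)/4.8656 = -1.7655
Critical value: ±1.645
p-value = 0.0775
Decision: reject H₀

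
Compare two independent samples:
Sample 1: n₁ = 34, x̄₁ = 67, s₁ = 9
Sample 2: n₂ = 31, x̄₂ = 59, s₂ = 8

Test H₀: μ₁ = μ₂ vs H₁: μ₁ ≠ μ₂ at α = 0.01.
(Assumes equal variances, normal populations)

Answer: t = 3.7729, reject H₀

Derivation:
Pooled variance: s²_p = [33×9² + 30×8²]/(63) = 72.9048
s_p = 8.5384
SE = s_p×√(1/n₁ + 1/n₂) = 8.5384×√(1/34 + 1/31) = 2.1204
t = (x̄₁ - x̄₂)/SE = (67 - 59)/2.1204 = 3.7729
df = 63, t-critical = ±2.656
Decision: reject H₀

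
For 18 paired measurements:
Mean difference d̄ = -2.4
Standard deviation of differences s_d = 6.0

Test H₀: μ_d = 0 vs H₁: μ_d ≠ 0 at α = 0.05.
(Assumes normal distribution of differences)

df = n - 1 = 17
SE = s_d/√n = 6.0/√18 = 1.4142
t = d̄/SE = -2.4/1.4142 = -1.6971
Critical value: t_{0.025,17} = ±2.110
p-value ≈ 0.1079
Decision: fail to reject H₀

Answer: t = -1.6971, fail to reject H₀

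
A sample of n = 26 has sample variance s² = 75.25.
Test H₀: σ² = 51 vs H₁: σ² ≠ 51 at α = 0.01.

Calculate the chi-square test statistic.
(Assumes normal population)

df = n - 1 = 25
χ² = (n-1)s²/σ₀² = 25×75.25/51 = 36.8873
Critical values: χ²_{0.995,25} = 10.520, χ²_{0.005,25} = 46.928
Rejection region: χ² < 10.520 or χ² > 46.928
Decision: fail to reject H₀

Answer: χ² = 36.8873, fail to reject H₀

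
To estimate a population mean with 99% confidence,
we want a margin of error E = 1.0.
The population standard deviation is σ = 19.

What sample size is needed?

z_0.005 = 2.576
n = (z×σ/E)² = (2.576×19/1.0)²
n = 2395.5151
Round up: n = 2396

Answer: n = 2396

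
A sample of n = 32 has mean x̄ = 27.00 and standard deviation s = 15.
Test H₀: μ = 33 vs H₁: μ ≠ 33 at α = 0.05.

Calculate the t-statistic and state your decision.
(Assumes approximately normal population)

df = n - 1 = 31
SE = s/√n = 15/√32 = 2.6517
t = (x̄ - μ₀)/SE = (27.00 - 33)/2.6517 = -2.2627
Critical value: t_{0.025,31} = ±2.040
p-value ≈ 0.0308
Decision: reject H₀

Answer: t = -2.2627, reject H₀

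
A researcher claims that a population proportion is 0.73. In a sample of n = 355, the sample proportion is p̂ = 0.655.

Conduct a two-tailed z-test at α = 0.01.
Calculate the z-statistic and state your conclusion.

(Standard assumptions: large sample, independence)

H₀: p = 0.73, H₁: p ≠ 0.73
Standard error: SE = √(p₀(1-p₀)/n) = √(0.73×0.27/355) = 0.023563
z-statistic: z = (p̂ - p₀)/SE = (0.655 - 0.73)/0.023563 = -3.1830
Critical value: z_0.005 = ±2.576
p-value = 0.0015
Decision: reject H₀ at α = 0.01

Answer: z = -3.1830, reject H₀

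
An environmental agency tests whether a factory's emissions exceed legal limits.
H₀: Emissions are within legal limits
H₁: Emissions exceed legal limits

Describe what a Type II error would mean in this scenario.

Answer: Failing to cite a factory whose emissions actually exceed the limit

Derivation:
Type I error (α): Rejecting H₀ when H₀ is true
Type II error (β): Failing to reject H₀ when H₁ is true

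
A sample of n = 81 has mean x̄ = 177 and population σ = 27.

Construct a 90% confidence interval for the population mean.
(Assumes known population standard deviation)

Answer: (172.0650, 181.9350)

Derivation:
Confidence level: 90%, α = 0.1
z_0.05 = 1.645
SE = σ/√n = 27/√81 = 3.0000
Margin of error = 1.645 × 3.0000 = 4.9350
CI: x̄ ± margin = 177 ± 4.9350
CI: (172.0650, 181.9350)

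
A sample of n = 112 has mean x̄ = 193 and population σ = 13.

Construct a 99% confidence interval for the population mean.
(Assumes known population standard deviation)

Confidence level: 99%, α = 0.01
z_0.005 = 2.576
SE = σ/√n = 13/√112 = 1.2284
Margin of error = 2.576 × 1.2284 = 3.1644
CI: x̄ ± margin = 193 ± 3.1644
CI: (189.8356, 196.1644)

Answer: (189.8356, 196.1644)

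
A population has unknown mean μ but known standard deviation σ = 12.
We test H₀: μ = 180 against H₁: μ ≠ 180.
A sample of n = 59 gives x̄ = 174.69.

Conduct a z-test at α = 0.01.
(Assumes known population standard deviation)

Standard error: SE = σ/√n = 12/√59 = 1.5623
z-statistic: z = (x̄ - μ₀)/SE = (174.69 - 180)/1.5623 = -3.3988
Critical value: ±2.576
p-value = 0.0007
Decision: reject H₀

Answer: z = -3.3988, reject H₀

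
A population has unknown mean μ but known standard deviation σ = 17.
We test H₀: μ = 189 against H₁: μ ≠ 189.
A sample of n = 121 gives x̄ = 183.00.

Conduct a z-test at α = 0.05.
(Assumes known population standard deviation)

Standard error: SE = σ/√n = 17/√121 = 1.5455
z-statistic: z = (x̄ - μ₀)/SE = (183.00 - 189)/1.5455 = -3.8822
Critical value: ±1.960
p-value = 0.0001
Decision: reject H₀

Answer: z = -3.8822, reject H₀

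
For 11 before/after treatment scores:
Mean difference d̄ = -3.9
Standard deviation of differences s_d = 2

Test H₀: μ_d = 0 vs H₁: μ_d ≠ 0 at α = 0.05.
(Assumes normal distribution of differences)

df = n - 1 = 10
SE = s_d/√n = 2/√11 = 0.6030
t = d̄/SE = -3.9/0.6030 = -6.4677
Critical value: t_{0.025,10} = ±2.228
p-value ≈ 0.0001
Decision: reject H₀

Answer: t = -6.4677, reject H₀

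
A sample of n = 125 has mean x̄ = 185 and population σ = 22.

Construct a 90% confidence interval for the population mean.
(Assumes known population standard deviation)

Answer: (181.7631, 188.2369)

Derivation:
Confidence level: 90%, α = 0.1
z_0.05 = 1.645
SE = σ/√n = 22/√125 = 1.9677
Margin of error = 1.645 × 1.9677 = 3.2369
CI: x̄ ± margin = 185 ± 3.2369
CI: (181.7631, 188.2369)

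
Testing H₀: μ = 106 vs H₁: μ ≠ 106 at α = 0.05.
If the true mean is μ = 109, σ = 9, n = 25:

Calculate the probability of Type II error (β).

SE = σ/√n = 9/√25 = 1.8000
Critical values: μ₀ ± z_0.025×SE = 106 ± 1.960×1.8000
Acceptance region: (102.4720, 109.5280)
Under H₁ (μ = 109): z_high = (109.5280 - 109)/1.8000 = 0.2933, z_low = (102.4720 - 109)/1.8000 = -3.6267
β = P(not reject | H₁) = Φ(0.2933) - Φ(-3.6267) ≈ 0.6152

Answer: β ≈ 0.6152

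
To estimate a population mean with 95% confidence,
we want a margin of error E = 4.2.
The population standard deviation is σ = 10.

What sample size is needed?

Answer: n = 22

Derivation:
z_0.025 = 1.960
n = (z×σ/E)² = (1.960×10/4.2)²
n = 21.7778
Round up: n = 22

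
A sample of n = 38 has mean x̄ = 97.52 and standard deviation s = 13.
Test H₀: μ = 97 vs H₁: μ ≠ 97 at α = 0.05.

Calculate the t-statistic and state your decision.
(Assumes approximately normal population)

Answer: t = 0.2466, fail to reject H₀

Derivation:
df = n - 1 = 37
SE = s/√n = 13/√38 = 2.1089
t = (x̄ - μ₀)/SE = (97.52 - 97)/2.1089 = 0.2466
Critical value: t_{0.025,37} = ±2.026
p-value ≈ 0.8066
Decision: fail to reject H₀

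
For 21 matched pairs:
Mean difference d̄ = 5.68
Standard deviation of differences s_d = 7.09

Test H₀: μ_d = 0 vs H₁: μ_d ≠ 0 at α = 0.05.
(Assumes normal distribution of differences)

Answer: t = 3.6711, reject H₀

Derivation:
df = n - 1 = 20
SE = s_d/√n = 7.09/√21 = 1.5472
t = d̄/SE = 5.68/1.5472 = 3.6711
Critical value: t_{0.025,20} = ±2.086
p-value ≈ 0.0015
Decision: reject H₀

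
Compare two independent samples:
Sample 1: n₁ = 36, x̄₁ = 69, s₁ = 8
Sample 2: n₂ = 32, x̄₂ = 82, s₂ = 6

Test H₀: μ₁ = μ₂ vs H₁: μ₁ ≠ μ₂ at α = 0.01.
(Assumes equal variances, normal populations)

Pooled variance: s²_p = [35×8² + 31×6²]/(66) = 50.8485
s_p = 7.1308
SE = s_p×√(1/n₁ + 1/n₂) = 7.1308×√(1/36 + 1/32) = 1.7325
t = (x̄₁ - x̄₂)/SE = (69 - 82)/1.7325 = -7.5036
df = 66, t-critical = ±2.652
Decision: reject H₀

Answer: t = -7.5036, reject H₀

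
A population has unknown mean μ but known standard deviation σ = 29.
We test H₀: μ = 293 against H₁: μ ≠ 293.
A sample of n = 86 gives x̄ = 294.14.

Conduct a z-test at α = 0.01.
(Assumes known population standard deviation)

Standard error: SE = σ/√n = 29/√86 = 3.1272
z-statistic: z = (x̄ - μ₀)/SE = (294.14 - 293)/3.1272 = 0.3645
Critical value: ±2.576
p-value = 0.7155
Decision: fail to reject H₀

Answer: z = 0.3645, fail to reject H₀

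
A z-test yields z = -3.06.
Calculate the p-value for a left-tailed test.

For z = -3.06:
p = P(Z < -3.06) = Φ(-3.06) = 0.0011

Answer: p-value ≈ 0.0011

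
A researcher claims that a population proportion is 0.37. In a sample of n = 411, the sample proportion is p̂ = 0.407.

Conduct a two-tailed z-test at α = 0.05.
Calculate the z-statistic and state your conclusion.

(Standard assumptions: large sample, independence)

Answer: z = 1.5536, fail to reject H₀

Derivation:
H₀: p = 0.37, H₁: p ≠ 0.37
Standard error: SE = √(p₀(1-p₀)/n) = √(0.37×0.63/411) = 0.023815
z-statistic: z = (p̂ - p₀)/SE = (0.407 - 0.37)/0.023815 = 1.5536
Critical value: z_0.025 = ±1.960
p-value = 0.1203
Decision: fail to reject H₀ at α = 0.05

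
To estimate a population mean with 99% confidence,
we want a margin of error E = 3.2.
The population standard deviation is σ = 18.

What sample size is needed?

z_0.005 = 2.576
n = (z×σ/E)² = (2.576×18/3.2)²
n = 209.9601
Round up: n = 210

Answer: n = 210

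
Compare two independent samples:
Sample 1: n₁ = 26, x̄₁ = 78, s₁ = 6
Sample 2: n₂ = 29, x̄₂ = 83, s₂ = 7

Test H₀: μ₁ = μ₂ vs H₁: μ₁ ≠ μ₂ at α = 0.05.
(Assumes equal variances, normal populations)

Answer: t = -2.8276, reject H₀

Derivation:
Pooled variance: s²_p = [25×6² + 28×7²]/(53) = 42.8679
s_p = 6.5474
SE = s_p×√(1/n₁ + 1/n₂) = 6.5474×√(1/26 + 1/29) = 1.7683
t = (x̄₁ - x̄₂)/SE = (78 - 83)/1.7683 = -2.8276
df = 53, t-critical = ±2.006
Decision: reject H₀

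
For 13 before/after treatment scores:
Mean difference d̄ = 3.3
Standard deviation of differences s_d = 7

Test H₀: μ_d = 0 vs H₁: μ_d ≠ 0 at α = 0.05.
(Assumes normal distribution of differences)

Answer: t = 1.6997, fail to reject H₀

Derivation:
df = n - 1 = 12
SE = s_d/√n = 7/√13 = 1.9415
t = d̄/SE = 3.3/1.9415 = 1.6997
Critical value: t_{0.025,12} = ±2.179
p-value ≈ 0.1149
Decision: fail to reject H₀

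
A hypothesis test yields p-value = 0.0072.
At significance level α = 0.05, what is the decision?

Compare p-value to α:
0.0072 < 0.05
Decision: reject H₀

Answer: reject H₀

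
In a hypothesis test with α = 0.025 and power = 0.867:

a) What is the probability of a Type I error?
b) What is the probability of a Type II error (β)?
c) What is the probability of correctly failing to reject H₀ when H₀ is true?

Answer: a) 0.025, b) 0.133, c) 0.975

Derivation:
a) Type I error probability = α = 0.025
b) Power = P(reject H₀ | H₁ true) = 1 - β = 0.867, so Type II error probability = β = 1 - Power = 0.133
c) P(fail to reject H₀ | H₀ true) = 1 - α = 0.975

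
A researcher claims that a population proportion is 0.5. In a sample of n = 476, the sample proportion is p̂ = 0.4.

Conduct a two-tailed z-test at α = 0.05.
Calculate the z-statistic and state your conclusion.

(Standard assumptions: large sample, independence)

H₀: p = 0.5, H₁: p ≠ 0.5
Standard error: SE = √(p₀(1-p₀)/n) = √(0.5×0.5/476) = 0.022917
z-statistic: z = (p̂ - p₀)/SE = (0.4 - 0.5)/0.022917 = -4.3636
Critical value: z_0.025 = ±1.960
p-value < 0.0001
Decision: reject H₀ at α = 0.05

Answer: z = -4.3636, reject H₀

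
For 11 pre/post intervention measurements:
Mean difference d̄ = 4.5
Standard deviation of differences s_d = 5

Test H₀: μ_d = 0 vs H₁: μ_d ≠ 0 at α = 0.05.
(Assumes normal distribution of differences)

df = n - 1 = 10
SE = s_d/√n = 5/√11 = 1.5076
t = d̄/SE = 4.5/1.5076 = 2.9849
Critical value: t_{0.025,10} = ±2.228
p-value ≈ 0.0137
Decision: reject H₀

Answer: t = 2.9849, reject H₀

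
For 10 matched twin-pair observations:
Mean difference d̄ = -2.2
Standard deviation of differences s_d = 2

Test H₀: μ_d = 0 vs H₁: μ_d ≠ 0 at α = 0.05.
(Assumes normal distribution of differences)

Answer: t = -3.4783, reject H₀

Derivation:
df = n - 1 = 9
SE = s_d/√n = 2/√10 = 0.6325
t = d̄/SE = -2.2/0.6325 = -3.4783
Critical value: t_{0.025,9} = ±2.262
p-value ≈ 0.0070
Decision: reject H₀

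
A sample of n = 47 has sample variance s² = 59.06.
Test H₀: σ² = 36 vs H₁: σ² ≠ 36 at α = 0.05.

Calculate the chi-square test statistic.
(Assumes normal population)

df = n - 1 = 46
χ² = (n-1)s²/σ₀² = 46×59.06/36 = 75.4656
Critical values: χ²_{0.975,46} = 29.160, χ²_{0.025,46} = 66.617
Rejection region: χ² < 29.160 or χ² > 66.617
Decision: reject H₀

Answer: χ² = 75.4656, reject H₀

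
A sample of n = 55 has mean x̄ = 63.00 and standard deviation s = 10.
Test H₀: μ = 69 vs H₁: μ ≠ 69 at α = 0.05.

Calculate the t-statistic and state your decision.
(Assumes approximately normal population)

df = n - 1 = 54
SE = s/√n = 10/√55 = 1.3484
t = (x̄ - μ₀)/SE = (63.00 - 69)/1.3484 = -4.4497
Critical value: t_{0.025,54} = ±2.005
p-value < 0.0001
Decision: reject H₀

Answer: t = -4.4497, reject H₀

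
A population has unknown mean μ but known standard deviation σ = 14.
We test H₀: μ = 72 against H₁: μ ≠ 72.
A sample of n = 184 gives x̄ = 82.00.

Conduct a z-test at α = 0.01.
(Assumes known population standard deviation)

Standard error: SE = σ/√n = 14/√184 = 1.0321
z-statistic: z = (x̄ - μ₀)/SE = (82.00 - 72)/1.0321 = 9.6890
Critical value: ±2.576
p-value < 0.0001
Decision: reject H₀

Answer: z = 9.6890, reject H₀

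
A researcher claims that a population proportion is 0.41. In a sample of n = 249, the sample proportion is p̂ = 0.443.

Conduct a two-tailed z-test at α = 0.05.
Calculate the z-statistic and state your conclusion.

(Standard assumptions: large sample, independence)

Answer: z = 1.0587, fail to reject H₀

Derivation:
H₀: p = 0.41, H₁: p ≠ 0.41
Standard error: SE = √(p₀(1-p₀)/n) = √(0.41×0.59/249) = 0.031169
z-statistic: z = (p̂ - p₀)/SE = (0.443 - 0.41)/0.031169 = 1.0587
Critical value: z_0.025 = ±1.960
p-value = 0.2897
Decision: fail to reject H₀ at α = 0.05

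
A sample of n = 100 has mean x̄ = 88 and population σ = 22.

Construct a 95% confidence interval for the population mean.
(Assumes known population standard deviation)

Confidence level: 95%, α = 0.05
z_0.025 = 1.960
SE = σ/√n = 22/√100 = 2.2000
Margin of error = 1.960 × 2.2000 = 4.3120
CI: x̄ ± margin = 88 ± 4.3120
CI: (83.6880, 92.3120)

Answer: (83.6880, 92.3120)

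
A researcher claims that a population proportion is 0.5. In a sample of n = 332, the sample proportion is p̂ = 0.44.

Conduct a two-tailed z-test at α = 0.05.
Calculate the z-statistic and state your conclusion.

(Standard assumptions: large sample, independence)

H₀: p = 0.5, H₁: p ≠ 0.5
Standard error: SE = √(p₀(1-p₀)/n) = √(0.5×0.5/332) = 0.027441
z-statistic: z = (p̂ - p₀)/SE = (0.44 - 0.5)/0.027441 = -2.1865
Critical value: z_0.025 = ±1.960
p-value = 0.0288
Decision: reject H₀ at α = 0.05

Answer: z = -2.1865, reject H₀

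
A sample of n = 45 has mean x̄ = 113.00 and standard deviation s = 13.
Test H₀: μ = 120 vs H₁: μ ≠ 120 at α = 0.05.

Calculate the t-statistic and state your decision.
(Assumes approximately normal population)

Answer: t = -3.6122, reject H₀

Derivation:
df = n - 1 = 44
SE = s/√n = 13/√45 = 1.9379
t = (x̄ - μ₀)/SE = (113.00 - 120)/1.9379 = -3.6122
Critical value: t_{0.025,44} = ±2.015
p-value ≈ 0.0008
Decision: reject H₀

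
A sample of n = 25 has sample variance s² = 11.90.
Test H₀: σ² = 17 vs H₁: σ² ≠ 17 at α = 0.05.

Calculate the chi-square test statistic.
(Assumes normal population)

Answer: χ² = 16.8000, fail to reject H₀

Derivation:
df = n - 1 = 24
χ² = (n-1)s²/σ₀² = 24×11.90/17 = 16.8000
Critical values: χ²_{0.975,24} = 12.401, χ²_{0.025,24} = 39.364
Rejection region: χ² < 12.401 or χ² > 39.364
Decision: fail to reject H₀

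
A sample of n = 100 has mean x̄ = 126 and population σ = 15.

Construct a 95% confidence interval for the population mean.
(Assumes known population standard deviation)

Answer: (123.0600, 128.9400)

Derivation:
Confidence level: 95%, α = 0.05
z_0.025 = 1.960
SE = σ/√n = 15/√100 = 1.5000
Margin of error = 1.960 × 1.5000 = 2.9400
CI: x̄ ± margin = 126 ± 2.9400
CI: (123.0600, 128.9400)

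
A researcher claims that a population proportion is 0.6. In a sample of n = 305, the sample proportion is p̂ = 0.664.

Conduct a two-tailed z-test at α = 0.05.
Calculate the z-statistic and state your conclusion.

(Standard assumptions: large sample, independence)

Answer: z = 2.2816, reject H₀

Derivation:
H₀: p = 0.6, H₁: p ≠ 0.6
Standard error: SE = √(p₀(1-p₀)/n) = √(0.6×0.4/305) = 0.028051
z-statistic: z = (p̂ - p₀)/SE = (0.664 - 0.6)/0.028051 = 2.2816
Critical value: z_0.025 = ±1.960
p-value = 0.0225
Decision: reject H₀ at α = 0.05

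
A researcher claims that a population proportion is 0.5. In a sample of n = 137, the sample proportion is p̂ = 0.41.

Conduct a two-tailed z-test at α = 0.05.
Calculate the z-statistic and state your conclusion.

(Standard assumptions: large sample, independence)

H₀: p = 0.5, H₁: p ≠ 0.5
Standard error: SE = √(p₀(1-p₀)/n) = √(0.5×0.5/137) = 0.042718
z-statistic: z = (p̂ - p₀)/SE = (0.41 - 0.5)/0.042718 = -2.1068
Critical value: z_0.025 = ±1.960
p-value = 0.0351
Decision: reject H₀ at α = 0.05

Answer: z = -2.1068, reject H₀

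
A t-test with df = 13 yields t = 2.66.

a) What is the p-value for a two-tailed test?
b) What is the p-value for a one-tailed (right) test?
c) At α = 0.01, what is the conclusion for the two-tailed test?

Using t-distribution with df = 13:
a) Two-tailed: p = 2×P(T > 2.66) = 0.0196
b) One-tailed: p = P(T > 2.66) = 0.0098
c) 0.0196 ≥ 0.01, fail to reject H₀

Answer: a) 0.0196, b) 0.0098, c) fail to reject H₀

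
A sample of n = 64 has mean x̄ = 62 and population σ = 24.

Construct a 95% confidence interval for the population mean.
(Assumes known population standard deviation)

Answer: (56.1200, 67.8800)

Derivation:
Confidence level: 95%, α = 0.05
z_0.025 = 1.960
SE = σ/√n = 24/√64 = 3.0000
Margin of error = 1.960 × 3.0000 = 5.8800
CI: x̄ ± margin = 62 ± 5.8800
CI: (56.1200, 67.8800)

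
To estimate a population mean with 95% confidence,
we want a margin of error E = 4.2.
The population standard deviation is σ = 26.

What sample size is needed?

z_0.025 = 1.960
n = (z×σ/E)² = (1.960×26/4.2)²
n = 147.2178
Round up: n = 148

Answer: n = 148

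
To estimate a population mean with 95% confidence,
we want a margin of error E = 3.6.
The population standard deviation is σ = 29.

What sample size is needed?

z_0.025 = 1.960
n = (z×σ/E)² = (1.960×29/3.6)²
n = 249.2890
Round up: n = 250

Answer: n = 250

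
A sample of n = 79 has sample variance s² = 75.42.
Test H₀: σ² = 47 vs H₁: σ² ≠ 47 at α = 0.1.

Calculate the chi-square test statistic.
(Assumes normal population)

df = n - 1 = 78
χ² = (n-1)s²/σ₀² = 78×75.42/47 = 125.1651
Critical values: χ²_{0.95,78} = 58.654, χ²_{0.05,78} = 99.617
Rejection region: χ² < 58.654 or χ² > 99.617
Decision: reject H₀

Answer: χ² = 125.1651, reject H₀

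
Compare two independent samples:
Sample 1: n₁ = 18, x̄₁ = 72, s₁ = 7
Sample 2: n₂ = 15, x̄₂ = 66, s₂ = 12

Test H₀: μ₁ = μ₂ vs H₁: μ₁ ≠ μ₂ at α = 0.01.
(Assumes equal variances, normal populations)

Answer: t = 1.7902, fail to reject H₀

Derivation:
Pooled variance: s²_p = [17×7² + 14×12²]/(31) = 91.9032
s_p = 9.5866
SE = s_p×√(1/n₁ + 1/n₂) = 9.5866×√(1/18 + 1/15) = 3.3515
t = (x̄₁ - x̄₂)/SE = (72 - 66)/3.3515 = 1.7902
df = 31, t-critical = ±2.744
Decision: fail to reject H₀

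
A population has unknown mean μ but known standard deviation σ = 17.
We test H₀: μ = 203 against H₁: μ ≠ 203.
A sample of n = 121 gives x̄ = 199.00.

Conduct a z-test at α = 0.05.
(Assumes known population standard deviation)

Answer: z = -2.5882, reject H₀

Derivation:
Standard error: SE = σ/√n = 17/√121 = 1.5455
z-statistic: z = (x̄ - μ₀)/SE = (199.00 - 203)/1.5455 = -2.5882
Critical value: ±1.960
p-value = 0.0096
Decision: reject H₀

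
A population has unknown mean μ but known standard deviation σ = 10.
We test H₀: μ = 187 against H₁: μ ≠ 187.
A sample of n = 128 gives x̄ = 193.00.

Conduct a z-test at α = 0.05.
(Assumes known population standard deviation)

Answer: z = 6.7881, reject H₀

Derivation:
Standard error: SE = σ/√n = 10/√128 = 0.8839
z-statistic: z = (x̄ - μ₀)/SE = (193.00 - 187)/0.8839 = 6.7881
Critical value: ±1.960
p-value < 0.0001
Decision: reject H₀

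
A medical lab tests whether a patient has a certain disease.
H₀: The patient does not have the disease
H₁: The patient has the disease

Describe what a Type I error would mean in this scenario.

Answer: Diagnosing a healthy patient as having the disease (false positive)

Derivation:
Type I error (α): Rejecting H₀ when H₀ is true
Type II error (β): Failing to reject H₀ when H₁ is true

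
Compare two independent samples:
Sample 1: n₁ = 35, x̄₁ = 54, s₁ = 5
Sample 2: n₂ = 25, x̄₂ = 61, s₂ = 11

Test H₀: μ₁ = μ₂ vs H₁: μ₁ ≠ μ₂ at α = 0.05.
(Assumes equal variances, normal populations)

Answer: t = -3.3227, reject H₀

Derivation:
Pooled variance: s²_p = [34×5² + 24×11²]/(58) = 64.7241
s_p = 8.0451
SE = s_p×√(1/n₁ + 1/n₂) = 8.0451×√(1/35 + 1/25) = 2.1067
t = (x̄₁ - x̄₂)/SE = (54 - 61)/2.1067 = -3.3227
df = 58, t-critical = ±2.002
Decision: reject H₀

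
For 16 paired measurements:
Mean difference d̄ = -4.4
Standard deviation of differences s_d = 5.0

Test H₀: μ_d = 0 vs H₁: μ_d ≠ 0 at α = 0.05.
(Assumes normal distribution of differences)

Answer: t = -3.5200, reject H₀

Derivation:
df = n - 1 = 15
SE = s_d/√n = 5.0/√16 = 1.2500
t = d̄/SE = -4.4/1.2500 = -3.5200
Critical value: t_{0.025,15} = ±2.131
p-value ≈ 0.0031
Decision: reject H₀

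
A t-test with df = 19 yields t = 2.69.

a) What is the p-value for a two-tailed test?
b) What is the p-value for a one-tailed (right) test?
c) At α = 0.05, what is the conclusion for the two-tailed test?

Answer: a) 0.0145, b) 0.0072, c) reject H₀

Derivation:
Using t-distribution with df = 19:
a) Two-tailed: p = 2×P(T > 2.69) = 0.0145
b) One-tailed: p = P(T > 2.69) = 0.0072
c) 0.0145 < 0.05, reject H₀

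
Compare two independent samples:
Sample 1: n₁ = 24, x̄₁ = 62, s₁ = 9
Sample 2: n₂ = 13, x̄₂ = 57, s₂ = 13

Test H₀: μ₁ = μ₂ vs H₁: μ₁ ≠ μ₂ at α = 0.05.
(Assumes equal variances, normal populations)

Answer: t = 1.3770, fail to reject H₀

Derivation:
Pooled variance: s²_p = [23×9² + 12×13²]/(35) = 111.1714
s_p = 10.5438
SE = s_p×√(1/n₁ + 1/n₂) = 10.5438×√(1/24 + 1/13) = 3.6310
t = (x̄₁ - x̄₂)/SE = (62 - 57)/3.6310 = 1.3770
df = 35, t-critical = ±2.030
Decision: fail to reject H₀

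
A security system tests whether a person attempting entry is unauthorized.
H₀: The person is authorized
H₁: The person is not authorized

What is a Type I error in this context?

Answer: Denying entry to an authorized person

Derivation:
Type I error: rejecting H₀ when it is actually true (false positive).
Type II error: failing to reject H₀ when H₁ is actually true (false negative).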